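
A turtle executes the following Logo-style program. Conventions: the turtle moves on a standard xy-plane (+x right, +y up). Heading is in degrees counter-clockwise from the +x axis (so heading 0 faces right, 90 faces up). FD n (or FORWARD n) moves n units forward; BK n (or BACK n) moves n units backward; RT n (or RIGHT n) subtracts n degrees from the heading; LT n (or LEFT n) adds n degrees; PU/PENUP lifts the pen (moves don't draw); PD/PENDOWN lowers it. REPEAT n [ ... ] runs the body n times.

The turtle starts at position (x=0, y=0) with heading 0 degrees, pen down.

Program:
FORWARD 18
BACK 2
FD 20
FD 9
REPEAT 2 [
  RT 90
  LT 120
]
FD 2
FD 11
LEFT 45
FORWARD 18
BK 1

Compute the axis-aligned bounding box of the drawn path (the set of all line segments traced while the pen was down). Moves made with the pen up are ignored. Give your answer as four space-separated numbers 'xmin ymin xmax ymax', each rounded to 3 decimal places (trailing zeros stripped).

Executing turtle program step by step:
Start: pos=(0,0), heading=0, pen down
FD 18: (0,0) -> (18,0) [heading=0, draw]
BK 2: (18,0) -> (16,0) [heading=0, draw]
FD 20: (16,0) -> (36,0) [heading=0, draw]
FD 9: (36,0) -> (45,0) [heading=0, draw]
REPEAT 2 [
  -- iteration 1/2 --
  RT 90: heading 0 -> 270
  LT 120: heading 270 -> 30
  -- iteration 2/2 --
  RT 90: heading 30 -> 300
  LT 120: heading 300 -> 60
]
FD 2: (45,0) -> (46,1.732) [heading=60, draw]
FD 11: (46,1.732) -> (51.5,11.258) [heading=60, draw]
LT 45: heading 60 -> 105
FD 18: (51.5,11.258) -> (46.841,28.645) [heading=105, draw]
BK 1: (46.841,28.645) -> (47.1,27.679) [heading=105, draw]
Final: pos=(47.1,27.679), heading=105, 8 segment(s) drawn

Segment endpoints: x in {0, 16, 18, 36, 45, 46, 46.841, 47.1, 51.5}, y in {0, 1.732, 11.258, 27.679, 28.645}
xmin=0, ymin=0, xmax=51.5, ymax=28.645

Answer: 0 0 51.5 28.645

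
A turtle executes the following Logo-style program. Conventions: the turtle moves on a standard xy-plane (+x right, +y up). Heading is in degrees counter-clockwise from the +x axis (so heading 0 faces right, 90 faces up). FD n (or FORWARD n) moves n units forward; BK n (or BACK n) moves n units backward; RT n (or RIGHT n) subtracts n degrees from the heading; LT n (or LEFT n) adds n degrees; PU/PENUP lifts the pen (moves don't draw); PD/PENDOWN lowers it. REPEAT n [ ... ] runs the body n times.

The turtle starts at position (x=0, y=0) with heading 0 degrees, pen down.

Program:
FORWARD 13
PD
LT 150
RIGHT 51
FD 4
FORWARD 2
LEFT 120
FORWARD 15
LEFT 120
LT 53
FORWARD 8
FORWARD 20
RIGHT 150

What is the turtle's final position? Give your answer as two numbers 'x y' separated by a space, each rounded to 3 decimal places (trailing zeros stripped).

Answer: 24.15 11.324

Derivation:
Executing turtle program step by step:
Start: pos=(0,0), heading=0, pen down
FD 13: (0,0) -> (13,0) [heading=0, draw]
PD: pen down
LT 150: heading 0 -> 150
RT 51: heading 150 -> 99
FD 4: (13,0) -> (12.374,3.951) [heading=99, draw]
FD 2: (12.374,3.951) -> (12.061,5.926) [heading=99, draw]
LT 120: heading 99 -> 219
FD 15: (12.061,5.926) -> (0.404,-3.514) [heading=219, draw]
LT 120: heading 219 -> 339
LT 53: heading 339 -> 32
FD 8: (0.404,-3.514) -> (7.189,0.726) [heading=32, draw]
FD 20: (7.189,0.726) -> (24.15,11.324) [heading=32, draw]
RT 150: heading 32 -> 242
Final: pos=(24.15,11.324), heading=242, 6 segment(s) drawn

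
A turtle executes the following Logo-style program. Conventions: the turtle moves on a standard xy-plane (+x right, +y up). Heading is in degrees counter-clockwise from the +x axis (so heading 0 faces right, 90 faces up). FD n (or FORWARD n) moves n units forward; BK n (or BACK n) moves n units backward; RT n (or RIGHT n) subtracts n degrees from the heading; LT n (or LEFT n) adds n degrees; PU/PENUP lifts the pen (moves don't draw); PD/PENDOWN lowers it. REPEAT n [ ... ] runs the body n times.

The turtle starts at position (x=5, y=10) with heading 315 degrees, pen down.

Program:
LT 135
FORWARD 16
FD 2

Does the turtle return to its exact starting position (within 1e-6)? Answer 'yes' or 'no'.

Answer: no

Derivation:
Executing turtle program step by step:
Start: pos=(5,10), heading=315, pen down
LT 135: heading 315 -> 90
FD 16: (5,10) -> (5,26) [heading=90, draw]
FD 2: (5,26) -> (5,28) [heading=90, draw]
Final: pos=(5,28), heading=90, 2 segment(s) drawn

Start position: (5, 10)
Final position: (5, 28)
Distance = 18; >= 1e-6 -> NOT closed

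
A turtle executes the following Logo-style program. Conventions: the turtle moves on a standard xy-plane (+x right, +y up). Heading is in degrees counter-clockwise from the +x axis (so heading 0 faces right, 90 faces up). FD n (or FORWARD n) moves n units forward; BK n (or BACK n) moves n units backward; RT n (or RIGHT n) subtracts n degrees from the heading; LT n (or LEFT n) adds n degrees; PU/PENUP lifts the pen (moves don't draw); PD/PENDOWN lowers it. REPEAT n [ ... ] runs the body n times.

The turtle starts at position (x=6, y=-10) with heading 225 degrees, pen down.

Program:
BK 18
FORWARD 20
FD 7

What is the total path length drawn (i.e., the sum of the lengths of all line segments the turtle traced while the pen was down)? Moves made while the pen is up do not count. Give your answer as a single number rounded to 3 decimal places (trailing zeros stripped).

Executing turtle program step by step:
Start: pos=(6,-10), heading=225, pen down
BK 18: (6,-10) -> (18.728,2.728) [heading=225, draw]
FD 20: (18.728,2.728) -> (4.586,-11.414) [heading=225, draw]
FD 7: (4.586,-11.414) -> (-0.364,-16.364) [heading=225, draw]
Final: pos=(-0.364,-16.364), heading=225, 3 segment(s) drawn

Segment lengths:
  seg 1: (6,-10) -> (18.728,2.728), length = 18
  seg 2: (18.728,2.728) -> (4.586,-11.414), length = 20
  seg 3: (4.586,-11.414) -> (-0.364,-16.364), length = 7
Total = 45

Answer: 45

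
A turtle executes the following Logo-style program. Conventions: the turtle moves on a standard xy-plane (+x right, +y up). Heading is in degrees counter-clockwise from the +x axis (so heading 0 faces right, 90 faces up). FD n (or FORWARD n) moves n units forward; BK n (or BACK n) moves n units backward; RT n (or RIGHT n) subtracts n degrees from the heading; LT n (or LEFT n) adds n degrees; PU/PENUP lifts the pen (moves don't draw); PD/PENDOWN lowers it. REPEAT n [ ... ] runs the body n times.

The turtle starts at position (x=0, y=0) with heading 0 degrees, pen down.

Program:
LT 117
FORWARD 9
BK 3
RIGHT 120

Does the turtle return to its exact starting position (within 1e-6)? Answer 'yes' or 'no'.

Answer: no

Derivation:
Executing turtle program step by step:
Start: pos=(0,0), heading=0, pen down
LT 117: heading 0 -> 117
FD 9: (0,0) -> (-4.086,8.019) [heading=117, draw]
BK 3: (-4.086,8.019) -> (-2.724,5.346) [heading=117, draw]
RT 120: heading 117 -> 357
Final: pos=(-2.724,5.346), heading=357, 2 segment(s) drawn

Start position: (0, 0)
Final position: (-2.724, 5.346)
Distance = 6; >= 1e-6 -> NOT closed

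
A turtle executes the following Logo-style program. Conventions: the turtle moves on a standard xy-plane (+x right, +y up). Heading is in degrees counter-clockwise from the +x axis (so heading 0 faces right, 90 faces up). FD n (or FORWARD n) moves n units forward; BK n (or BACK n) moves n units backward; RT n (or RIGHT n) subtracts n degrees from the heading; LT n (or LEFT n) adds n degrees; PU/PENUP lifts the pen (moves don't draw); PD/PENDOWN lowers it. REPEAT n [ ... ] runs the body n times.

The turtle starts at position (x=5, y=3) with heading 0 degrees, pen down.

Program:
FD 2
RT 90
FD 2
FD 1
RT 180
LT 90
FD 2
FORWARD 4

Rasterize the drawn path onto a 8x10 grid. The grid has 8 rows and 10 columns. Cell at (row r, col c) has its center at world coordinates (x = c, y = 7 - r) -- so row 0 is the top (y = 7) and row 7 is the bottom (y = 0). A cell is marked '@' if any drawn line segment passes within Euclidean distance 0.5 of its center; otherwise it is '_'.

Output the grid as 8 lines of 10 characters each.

Answer: __________
__________
__________
__________
_____@@@__
_______@__
_______@__
_@@@@@@@__

Derivation:
Segment 0: (5,3) -> (7,3)
Segment 1: (7,3) -> (7,1)
Segment 2: (7,1) -> (7,0)
Segment 3: (7,0) -> (5,-0)
Segment 4: (5,-0) -> (1,-0)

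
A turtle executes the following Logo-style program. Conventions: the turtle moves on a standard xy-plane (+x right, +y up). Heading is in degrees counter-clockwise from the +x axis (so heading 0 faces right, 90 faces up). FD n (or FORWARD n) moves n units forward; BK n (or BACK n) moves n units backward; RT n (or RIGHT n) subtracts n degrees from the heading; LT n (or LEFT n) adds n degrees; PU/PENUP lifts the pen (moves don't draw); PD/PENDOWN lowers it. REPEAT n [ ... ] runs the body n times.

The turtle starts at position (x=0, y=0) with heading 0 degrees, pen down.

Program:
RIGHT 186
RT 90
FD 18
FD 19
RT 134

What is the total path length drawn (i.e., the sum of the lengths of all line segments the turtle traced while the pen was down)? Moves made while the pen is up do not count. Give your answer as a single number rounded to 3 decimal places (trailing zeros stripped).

Answer: 37

Derivation:
Executing turtle program step by step:
Start: pos=(0,0), heading=0, pen down
RT 186: heading 0 -> 174
RT 90: heading 174 -> 84
FD 18: (0,0) -> (1.882,17.901) [heading=84, draw]
FD 19: (1.882,17.901) -> (3.868,36.797) [heading=84, draw]
RT 134: heading 84 -> 310
Final: pos=(3.868,36.797), heading=310, 2 segment(s) drawn

Segment lengths:
  seg 1: (0,0) -> (1.882,17.901), length = 18
  seg 2: (1.882,17.901) -> (3.868,36.797), length = 19
Total = 37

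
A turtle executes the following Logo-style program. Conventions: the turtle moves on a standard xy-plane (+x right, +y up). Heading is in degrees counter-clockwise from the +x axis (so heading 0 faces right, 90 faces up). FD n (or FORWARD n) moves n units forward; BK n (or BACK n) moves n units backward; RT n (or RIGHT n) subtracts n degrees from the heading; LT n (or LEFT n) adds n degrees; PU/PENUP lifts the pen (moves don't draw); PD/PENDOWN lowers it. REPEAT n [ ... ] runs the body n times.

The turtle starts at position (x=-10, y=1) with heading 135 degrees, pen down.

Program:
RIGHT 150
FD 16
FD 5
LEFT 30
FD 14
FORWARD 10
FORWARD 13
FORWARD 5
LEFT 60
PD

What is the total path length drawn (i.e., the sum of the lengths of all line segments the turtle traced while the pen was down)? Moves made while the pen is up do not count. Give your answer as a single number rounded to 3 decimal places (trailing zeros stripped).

Executing turtle program step by step:
Start: pos=(-10,1), heading=135, pen down
RT 150: heading 135 -> 345
FD 16: (-10,1) -> (5.455,-3.141) [heading=345, draw]
FD 5: (5.455,-3.141) -> (10.284,-4.435) [heading=345, draw]
LT 30: heading 345 -> 15
FD 14: (10.284,-4.435) -> (23.807,-0.812) [heading=15, draw]
FD 10: (23.807,-0.812) -> (33.467,1.776) [heading=15, draw]
FD 13: (33.467,1.776) -> (46.024,5.141) [heading=15, draw]
FD 5: (46.024,5.141) -> (50.853,6.435) [heading=15, draw]
LT 60: heading 15 -> 75
PD: pen down
Final: pos=(50.853,6.435), heading=75, 6 segment(s) drawn

Segment lengths:
  seg 1: (-10,1) -> (5.455,-3.141), length = 16
  seg 2: (5.455,-3.141) -> (10.284,-4.435), length = 5
  seg 3: (10.284,-4.435) -> (23.807,-0.812), length = 14
  seg 4: (23.807,-0.812) -> (33.467,1.776), length = 10
  seg 5: (33.467,1.776) -> (46.024,5.141), length = 13
  seg 6: (46.024,5.141) -> (50.853,6.435), length = 5
Total = 63

Answer: 63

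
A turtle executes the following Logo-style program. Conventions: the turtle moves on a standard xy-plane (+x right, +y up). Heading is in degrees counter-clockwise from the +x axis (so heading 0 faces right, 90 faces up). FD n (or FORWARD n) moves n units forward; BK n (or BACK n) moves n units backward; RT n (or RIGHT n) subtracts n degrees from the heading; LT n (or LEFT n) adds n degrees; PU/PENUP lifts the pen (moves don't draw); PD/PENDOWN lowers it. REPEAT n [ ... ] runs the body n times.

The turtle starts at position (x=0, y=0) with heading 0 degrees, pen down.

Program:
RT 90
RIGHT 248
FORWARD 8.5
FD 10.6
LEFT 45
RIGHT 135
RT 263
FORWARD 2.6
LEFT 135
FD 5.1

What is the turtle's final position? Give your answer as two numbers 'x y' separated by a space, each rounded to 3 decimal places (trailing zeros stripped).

Executing turtle program step by step:
Start: pos=(0,0), heading=0, pen down
RT 90: heading 0 -> 270
RT 248: heading 270 -> 22
FD 8.5: (0,0) -> (7.881,3.184) [heading=22, draw]
FD 10.6: (7.881,3.184) -> (17.709,7.155) [heading=22, draw]
LT 45: heading 22 -> 67
RT 135: heading 67 -> 292
RT 263: heading 292 -> 29
FD 2.6: (17.709,7.155) -> (19.983,8.415) [heading=29, draw]
LT 135: heading 29 -> 164
FD 5.1: (19.983,8.415) -> (15.081,9.821) [heading=164, draw]
Final: pos=(15.081,9.821), heading=164, 4 segment(s) drawn

Answer: 15.081 9.821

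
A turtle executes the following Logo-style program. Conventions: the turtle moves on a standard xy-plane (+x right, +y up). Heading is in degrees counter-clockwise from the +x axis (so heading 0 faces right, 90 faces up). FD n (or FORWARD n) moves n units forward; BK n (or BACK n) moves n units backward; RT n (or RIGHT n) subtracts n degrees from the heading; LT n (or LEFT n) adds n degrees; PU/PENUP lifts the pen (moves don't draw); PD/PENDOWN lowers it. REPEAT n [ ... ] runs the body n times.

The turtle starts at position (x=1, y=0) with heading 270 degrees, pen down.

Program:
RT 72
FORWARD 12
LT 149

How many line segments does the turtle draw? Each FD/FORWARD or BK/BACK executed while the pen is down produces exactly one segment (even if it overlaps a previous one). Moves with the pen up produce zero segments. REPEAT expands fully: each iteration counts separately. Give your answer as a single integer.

Answer: 1

Derivation:
Executing turtle program step by step:
Start: pos=(1,0), heading=270, pen down
RT 72: heading 270 -> 198
FD 12: (1,0) -> (-10.413,-3.708) [heading=198, draw]
LT 149: heading 198 -> 347
Final: pos=(-10.413,-3.708), heading=347, 1 segment(s) drawn
Segments drawn: 1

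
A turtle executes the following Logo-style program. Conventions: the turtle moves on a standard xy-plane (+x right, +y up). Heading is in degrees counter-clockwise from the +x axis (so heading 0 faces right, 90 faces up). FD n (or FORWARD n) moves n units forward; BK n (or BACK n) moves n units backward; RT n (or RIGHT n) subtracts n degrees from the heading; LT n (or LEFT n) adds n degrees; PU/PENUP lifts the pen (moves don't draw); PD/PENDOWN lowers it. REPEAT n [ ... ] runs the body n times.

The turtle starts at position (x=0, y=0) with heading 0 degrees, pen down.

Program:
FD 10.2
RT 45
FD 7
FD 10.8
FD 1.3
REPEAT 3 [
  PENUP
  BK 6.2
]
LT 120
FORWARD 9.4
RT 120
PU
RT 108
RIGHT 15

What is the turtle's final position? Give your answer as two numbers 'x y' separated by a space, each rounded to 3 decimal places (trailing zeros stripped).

Executing turtle program step by step:
Start: pos=(0,0), heading=0, pen down
FD 10.2: (0,0) -> (10.2,0) [heading=0, draw]
RT 45: heading 0 -> 315
FD 7: (10.2,0) -> (15.15,-4.95) [heading=315, draw]
FD 10.8: (15.15,-4.95) -> (22.787,-12.587) [heading=315, draw]
FD 1.3: (22.787,-12.587) -> (23.706,-13.506) [heading=315, draw]
REPEAT 3 [
  -- iteration 1/3 --
  PU: pen up
  BK 6.2: (23.706,-13.506) -> (19.322,-9.122) [heading=315, move]
  -- iteration 2/3 --
  PU: pen up
  BK 6.2: (19.322,-9.122) -> (14.938,-4.738) [heading=315, move]
  -- iteration 3/3 --
  PU: pen up
  BK 6.2: (14.938,-4.738) -> (10.554,-0.354) [heading=315, move]
]
LT 120: heading 315 -> 75
FD 9.4: (10.554,-0.354) -> (12.986,8.726) [heading=75, move]
RT 120: heading 75 -> 315
PU: pen up
RT 108: heading 315 -> 207
RT 15: heading 207 -> 192
Final: pos=(12.986,8.726), heading=192, 4 segment(s) drawn

Answer: 12.986 8.726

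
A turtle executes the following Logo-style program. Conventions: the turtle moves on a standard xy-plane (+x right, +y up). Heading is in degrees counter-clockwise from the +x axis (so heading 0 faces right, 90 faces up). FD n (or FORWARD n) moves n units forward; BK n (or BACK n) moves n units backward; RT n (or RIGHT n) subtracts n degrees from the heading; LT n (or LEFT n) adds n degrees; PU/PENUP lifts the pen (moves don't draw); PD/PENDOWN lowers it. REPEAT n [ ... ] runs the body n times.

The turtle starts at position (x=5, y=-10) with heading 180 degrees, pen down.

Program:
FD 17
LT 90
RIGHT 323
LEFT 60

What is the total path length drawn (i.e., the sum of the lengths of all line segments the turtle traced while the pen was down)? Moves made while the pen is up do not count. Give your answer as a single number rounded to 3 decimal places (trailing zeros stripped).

Answer: 17

Derivation:
Executing turtle program step by step:
Start: pos=(5,-10), heading=180, pen down
FD 17: (5,-10) -> (-12,-10) [heading=180, draw]
LT 90: heading 180 -> 270
RT 323: heading 270 -> 307
LT 60: heading 307 -> 7
Final: pos=(-12,-10), heading=7, 1 segment(s) drawn

Segment lengths:
  seg 1: (5,-10) -> (-12,-10), length = 17
Total = 17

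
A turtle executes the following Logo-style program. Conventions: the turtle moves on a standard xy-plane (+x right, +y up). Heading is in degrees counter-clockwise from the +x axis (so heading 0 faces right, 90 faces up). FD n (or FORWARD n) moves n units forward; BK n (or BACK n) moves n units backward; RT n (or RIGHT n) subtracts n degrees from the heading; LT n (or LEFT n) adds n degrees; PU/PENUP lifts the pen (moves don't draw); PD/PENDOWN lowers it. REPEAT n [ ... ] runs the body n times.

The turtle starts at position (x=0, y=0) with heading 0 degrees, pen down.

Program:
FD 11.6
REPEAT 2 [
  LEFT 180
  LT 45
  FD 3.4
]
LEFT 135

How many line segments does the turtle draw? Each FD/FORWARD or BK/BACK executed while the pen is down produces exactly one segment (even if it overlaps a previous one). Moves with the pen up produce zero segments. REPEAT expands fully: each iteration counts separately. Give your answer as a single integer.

Executing turtle program step by step:
Start: pos=(0,0), heading=0, pen down
FD 11.6: (0,0) -> (11.6,0) [heading=0, draw]
REPEAT 2 [
  -- iteration 1/2 --
  LT 180: heading 0 -> 180
  LT 45: heading 180 -> 225
  FD 3.4: (11.6,0) -> (9.196,-2.404) [heading=225, draw]
  -- iteration 2/2 --
  LT 180: heading 225 -> 45
  LT 45: heading 45 -> 90
  FD 3.4: (9.196,-2.404) -> (9.196,0.996) [heading=90, draw]
]
LT 135: heading 90 -> 225
Final: pos=(9.196,0.996), heading=225, 3 segment(s) drawn
Segments drawn: 3

Answer: 3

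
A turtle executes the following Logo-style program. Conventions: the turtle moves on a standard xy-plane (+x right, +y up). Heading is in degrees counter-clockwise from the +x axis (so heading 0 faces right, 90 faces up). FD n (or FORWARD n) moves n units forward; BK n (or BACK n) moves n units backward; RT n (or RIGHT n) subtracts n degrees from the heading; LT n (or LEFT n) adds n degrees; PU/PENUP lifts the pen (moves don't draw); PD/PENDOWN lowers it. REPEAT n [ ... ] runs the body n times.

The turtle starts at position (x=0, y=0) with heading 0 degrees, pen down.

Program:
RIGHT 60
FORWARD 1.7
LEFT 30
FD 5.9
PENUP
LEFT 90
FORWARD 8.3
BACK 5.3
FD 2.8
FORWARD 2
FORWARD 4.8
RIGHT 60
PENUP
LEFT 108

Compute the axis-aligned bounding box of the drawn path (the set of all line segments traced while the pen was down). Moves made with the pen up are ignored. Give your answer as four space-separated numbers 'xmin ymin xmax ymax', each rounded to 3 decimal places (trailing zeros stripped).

Answer: 0 -4.422 5.96 0

Derivation:
Executing turtle program step by step:
Start: pos=(0,0), heading=0, pen down
RT 60: heading 0 -> 300
FD 1.7: (0,0) -> (0.85,-1.472) [heading=300, draw]
LT 30: heading 300 -> 330
FD 5.9: (0.85,-1.472) -> (5.96,-4.422) [heading=330, draw]
PU: pen up
LT 90: heading 330 -> 60
FD 8.3: (5.96,-4.422) -> (10.11,2.766) [heading=60, move]
BK 5.3: (10.11,2.766) -> (7.46,-1.824) [heading=60, move]
FD 2.8: (7.46,-1.824) -> (8.86,0.601) [heading=60, move]
FD 2: (8.86,0.601) -> (9.86,2.333) [heading=60, move]
FD 4.8: (9.86,2.333) -> (12.26,6.49) [heading=60, move]
RT 60: heading 60 -> 0
PU: pen up
LT 108: heading 0 -> 108
Final: pos=(12.26,6.49), heading=108, 2 segment(s) drawn

Segment endpoints: x in {0, 0.85, 5.96}, y in {-4.422, -1.472, 0}
xmin=0, ymin=-4.422, xmax=5.96, ymax=0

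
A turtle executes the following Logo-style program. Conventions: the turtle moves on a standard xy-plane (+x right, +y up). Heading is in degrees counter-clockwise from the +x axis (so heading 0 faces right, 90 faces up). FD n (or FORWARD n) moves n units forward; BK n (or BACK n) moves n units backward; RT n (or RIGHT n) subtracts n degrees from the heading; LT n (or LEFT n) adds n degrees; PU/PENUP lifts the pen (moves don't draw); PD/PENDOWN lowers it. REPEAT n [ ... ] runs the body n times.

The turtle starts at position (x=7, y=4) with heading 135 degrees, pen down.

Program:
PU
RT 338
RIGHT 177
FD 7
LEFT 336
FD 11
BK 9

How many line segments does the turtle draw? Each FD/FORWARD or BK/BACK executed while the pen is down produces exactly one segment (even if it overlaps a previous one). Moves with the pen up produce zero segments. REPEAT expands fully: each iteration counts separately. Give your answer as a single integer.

Answer: 0

Derivation:
Executing turtle program step by step:
Start: pos=(7,4), heading=135, pen down
PU: pen up
RT 338: heading 135 -> 157
RT 177: heading 157 -> 340
FD 7: (7,4) -> (13.578,1.606) [heading=340, move]
LT 336: heading 340 -> 316
FD 11: (13.578,1.606) -> (21.491,-6.035) [heading=316, move]
BK 9: (21.491,-6.035) -> (15.017,0.217) [heading=316, move]
Final: pos=(15.017,0.217), heading=316, 0 segment(s) drawn
Segments drawn: 0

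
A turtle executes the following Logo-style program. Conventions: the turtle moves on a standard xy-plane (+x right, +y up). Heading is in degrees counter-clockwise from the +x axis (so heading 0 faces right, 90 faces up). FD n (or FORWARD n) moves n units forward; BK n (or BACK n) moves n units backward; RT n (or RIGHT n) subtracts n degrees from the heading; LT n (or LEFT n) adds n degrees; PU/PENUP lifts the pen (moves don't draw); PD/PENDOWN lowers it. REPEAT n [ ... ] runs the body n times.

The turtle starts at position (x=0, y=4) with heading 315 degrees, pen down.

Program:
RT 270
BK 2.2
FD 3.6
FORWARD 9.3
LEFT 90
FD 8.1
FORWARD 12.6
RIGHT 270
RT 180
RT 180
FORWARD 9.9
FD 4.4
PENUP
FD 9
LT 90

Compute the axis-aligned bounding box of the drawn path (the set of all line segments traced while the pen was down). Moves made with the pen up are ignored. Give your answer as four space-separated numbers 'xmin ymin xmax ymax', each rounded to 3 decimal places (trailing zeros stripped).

Executing turtle program step by step:
Start: pos=(0,4), heading=315, pen down
RT 270: heading 315 -> 45
BK 2.2: (0,4) -> (-1.556,2.444) [heading=45, draw]
FD 3.6: (-1.556,2.444) -> (0.99,4.99) [heading=45, draw]
FD 9.3: (0.99,4.99) -> (7.566,11.566) [heading=45, draw]
LT 90: heading 45 -> 135
FD 8.1: (7.566,11.566) -> (1.838,17.294) [heading=135, draw]
FD 12.6: (1.838,17.294) -> (-7.071,26.203) [heading=135, draw]
RT 270: heading 135 -> 225
RT 180: heading 225 -> 45
RT 180: heading 45 -> 225
FD 9.9: (-7.071,26.203) -> (-14.071,19.203) [heading=225, draw]
FD 4.4: (-14.071,19.203) -> (-17.183,16.092) [heading=225, draw]
PU: pen up
FD 9: (-17.183,16.092) -> (-23.547,9.728) [heading=225, move]
LT 90: heading 225 -> 315
Final: pos=(-23.547,9.728), heading=315, 7 segment(s) drawn

Segment endpoints: x in {-17.183, -14.071, -7.071, -1.556, 0, 0.99, 1.838, 7.566}, y in {2.444, 4, 4.99, 11.566, 16.092, 17.294, 19.203, 26.203}
xmin=-17.183, ymin=2.444, xmax=7.566, ymax=26.203

Answer: -17.183 2.444 7.566 26.203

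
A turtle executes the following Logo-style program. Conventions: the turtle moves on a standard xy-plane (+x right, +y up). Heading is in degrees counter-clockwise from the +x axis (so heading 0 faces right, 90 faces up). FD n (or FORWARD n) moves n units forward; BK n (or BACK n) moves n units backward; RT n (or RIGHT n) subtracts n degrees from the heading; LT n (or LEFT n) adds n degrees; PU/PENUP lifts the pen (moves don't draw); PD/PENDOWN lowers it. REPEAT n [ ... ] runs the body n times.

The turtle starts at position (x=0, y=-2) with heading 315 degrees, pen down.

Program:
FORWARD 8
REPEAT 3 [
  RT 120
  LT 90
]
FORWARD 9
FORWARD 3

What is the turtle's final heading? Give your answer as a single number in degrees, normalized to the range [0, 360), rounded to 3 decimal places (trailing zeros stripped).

Answer: 225

Derivation:
Executing turtle program step by step:
Start: pos=(0,-2), heading=315, pen down
FD 8: (0,-2) -> (5.657,-7.657) [heading=315, draw]
REPEAT 3 [
  -- iteration 1/3 --
  RT 120: heading 315 -> 195
  LT 90: heading 195 -> 285
  -- iteration 2/3 --
  RT 120: heading 285 -> 165
  LT 90: heading 165 -> 255
  -- iteration 3/3 --
  RT 120: heading 255 -> 135
  LT 90: heading 135 -> 225
]
FD 9: (5.657,-7.657) -> (-0.707,-14.021) [heading=225, draw]
FD 3: (-0.707,-14.021) -> (-2.828,-16.142) [heading=225, draw]
Final: pos=(-2.828,-16.142), heading=225, 3 segment(s) drawn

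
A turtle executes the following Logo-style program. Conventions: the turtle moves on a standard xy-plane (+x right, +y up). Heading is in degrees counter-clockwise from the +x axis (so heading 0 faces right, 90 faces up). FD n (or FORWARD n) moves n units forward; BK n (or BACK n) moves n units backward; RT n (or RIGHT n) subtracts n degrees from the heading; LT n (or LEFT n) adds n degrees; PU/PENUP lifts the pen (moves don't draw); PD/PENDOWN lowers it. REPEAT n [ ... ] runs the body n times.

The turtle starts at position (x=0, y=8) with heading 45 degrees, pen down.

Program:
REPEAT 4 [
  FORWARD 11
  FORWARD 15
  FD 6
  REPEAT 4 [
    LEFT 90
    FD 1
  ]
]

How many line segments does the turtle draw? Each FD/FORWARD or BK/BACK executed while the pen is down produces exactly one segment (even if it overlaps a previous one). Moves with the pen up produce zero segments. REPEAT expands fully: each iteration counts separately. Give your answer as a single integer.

Answer: 28

Derivation:
Executing turtle program step by step:
Start: pos=(0,8), heading=45, pen down
REPEAT 4 [
  -- iteration 1/4 --
  FD 11: (0,8) -> (7.778,15.778) [heading=45, draw]
  FD 15: (7.778,15.778) -> (18.385,26.385) [heading=45, draw]
  FD 6: (18.385,26.385) -> (22.627,30.627) [heading=45, draw]
  REPEAT 4 [
    -- iteration 1/4 --
    LT 90: heading 45 -> 135
    FD 1: (22.627,30.627) -> (21.92,31.335) [heading=135, draw]
    -- iteration 2/4 --
    LT 90: heading 135 -> 225
    FD 1: (21.92,31.335) -> (21.213,30.627) [heading=225, draw]
    -- iteration 3/4 --
    LT 90: heading 225 -> 315
    FD 1: (21.213,30.627) -> (21.92,29.92) [heading=315, draw]
    -- iteration 4/4 --
    LT 90: heading 315 -> 45
    FD 1: (21.92,29.92) -> (22.627,30.627) [heading=45, draw]
  ]
  -- iteration 2/4 --
  FD 11: (22.627,30.627) -> (30.406,38.406) [heading=45, draw]
  FD 15: (30.406,38.406) -> (41.012,49.012) [heading=45, draw]
  FD 6: (41.012,49.012) -> (45.255,53.255) [heading=45, draw]
  REPEAT 4 [
    -- iteration 1/4 --
    LT 90: heading 45 -> 135
    FD 1: (45.255,53.255) -> (44.548,53.962) [heading=135, draw]
    -- iteration 2/4 --
    LT 90: heading 135 -> 225
    FD 1: (44.548,53.962) -> (43.841,53.255) [heading=225, draw]
    -- iteration 3/4 --
    LT 90: heading 225 -> 315
    FD 1: (43.841,53.255) -> (44.548,52.548) [heading=315, draw]
    -- iteration 4/4 --
    LT 90: heading 315 -> 45
    FD 1: (44.548,52.548) -> (45.255,53.255) [heading=45, draw]
  ]
  -- iteration 3/4 --
  FD 11: (45.255,53.255) -> (53.033,61.033) [heading=45, draw]
  FD 15: (53.033,61.033) -> (63.64,71.64) [heading=45, draw]
  FD 6: (63.64,71.64) -> (67.882,75.882) [heading=45, draw]
  REPEAT 4 [
    -- iteration 1/4 --
    LT 90: heading 45 -> 135
    FD 1: (67.882,75.882) -> (67.175,76.589) [heading=135, draw]
    -- iteration 2/4 --
    LT 90: heading 135 -> 225
    FD 1: (67.175,76.589) -> (66.468,75.882) [heading=225, draw]
    -- iteration 3/4 --
    LT 90: heading 225 -> 315
    FD 1: (66.468,75.882) -> (67.175,75.175) [heading=315, draw]
    -- iteration 4/4 --
    LT 90: heading 315 -> 45
    FD 1: (67.175,75.175) -> (67.882,75.882) [heading=45, draw]
  ]
  -- iteration 4/4 --
  FD 11: (67.882,75.882) -> (75.66,83.66) [heading=45, draw]
  FD 15: (75.66,83.66) -> (86.267,94.267) [heading=45, draw]
  FD 6: (86.267,94.267) -> (90.51,98.51) [heading=45, draw]
  REPEAT 4 [
    -- iteration 1/4 --
    LT 90: heading 45 -> 135
    FD 1: (90.51,98.51) -> (89.803,99.217) [heading=135, draw]
    -- iteration 2/4 --
    LT 90: heading 135 -> 225
    FD 1: (89.803,99.217) -> (89.095,98.51) [heading=225, draw]
    -- iteration 3/4 --
    LT 90: heading 225 -> 315
    FD 1: (89.095,98.51) -> (89.803,97.803) [heading=315, draw]
    -- iteration 4/4 --
    LT 90: heading 315 -> 45
    FD 1: (89.803,97.803) -> (90.51,98.51) [heading=45, draw]
  ]
]
Final: pos=(90.51,98.51), heading=45, 28 segment(s) drawn
Segments drawn: 28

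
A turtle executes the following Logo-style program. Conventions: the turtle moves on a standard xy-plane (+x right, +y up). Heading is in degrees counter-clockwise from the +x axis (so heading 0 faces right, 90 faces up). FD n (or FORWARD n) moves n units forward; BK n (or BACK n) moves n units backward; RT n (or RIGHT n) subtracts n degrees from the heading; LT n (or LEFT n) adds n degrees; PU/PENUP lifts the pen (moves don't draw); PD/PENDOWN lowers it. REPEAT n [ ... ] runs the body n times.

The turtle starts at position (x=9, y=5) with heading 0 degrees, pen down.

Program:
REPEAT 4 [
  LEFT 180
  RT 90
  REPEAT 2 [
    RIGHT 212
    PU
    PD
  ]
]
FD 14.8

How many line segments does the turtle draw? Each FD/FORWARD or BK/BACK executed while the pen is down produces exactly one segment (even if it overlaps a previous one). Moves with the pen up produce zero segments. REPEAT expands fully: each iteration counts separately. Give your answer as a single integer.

Executing turtle program step by step:
Start: pos=(9,5), heading=0, pen down
REPEAT 4 [
  -- iteration 1/4 --
  LT 180: heading 0 -> 180
  RT 90: heading 180 -> 90
  REPEAT 2 [
    -- iteration 1/2 --
    RT 212: heading 90 -> 238
    PU: pen up
    PD: pen down
    -- iteration 2/2 --
    RT 212: heading 238 -> 26
    PU: pen up
    PD: pen down
  ]
  -- iteration 2/4 --
  LT 180: heading 26 -> 206
  RT 90: heading 206 -> 116
  REPEAT 2 [
    -- iteration 1/2 --
    RT 212: heading 116 -> 264
    PU: pen up
    PD: pen down
    -- iteration 2/2 --
    RT 212: heading 264 -> 52
    PU: pen up
    PD: pen down
  ]
  -- iteration 3/4 --
  LT 180: heading 52 -> 232
  RT 90: heading 232 -> 142
  REPEAT 2 [
    -- iteration 1/2 --
    RT 212: heading 142 -> 290
    PU: pen up
    PD: pen down
    -- iteration 2/2 --
    RT 212: heading 290 -> 78
    PU: pen up
    PD: pen down
  ]
  -- iteration 4/4 --
  LT 180: heading 78 -> 258
  RT 90: heading 258 -> 168
  REPEAT 2 [
    -- iteration 1/2 --
    RT 212: heading 168 -> 316
    PU: pen up
    PD: pen down
    -- iteration 2/2 --
    RT 212: heading 316 -> 104
    PU: pen up
    PD: pen down
  ]
]
FD 14.8: (9,5) -> (5.42,19.36) [heading=104, draw]
Final: pos=(5.42,19.36), heading=104, 1 segment(s) drawn
Segments drawn: 1

Answer: 1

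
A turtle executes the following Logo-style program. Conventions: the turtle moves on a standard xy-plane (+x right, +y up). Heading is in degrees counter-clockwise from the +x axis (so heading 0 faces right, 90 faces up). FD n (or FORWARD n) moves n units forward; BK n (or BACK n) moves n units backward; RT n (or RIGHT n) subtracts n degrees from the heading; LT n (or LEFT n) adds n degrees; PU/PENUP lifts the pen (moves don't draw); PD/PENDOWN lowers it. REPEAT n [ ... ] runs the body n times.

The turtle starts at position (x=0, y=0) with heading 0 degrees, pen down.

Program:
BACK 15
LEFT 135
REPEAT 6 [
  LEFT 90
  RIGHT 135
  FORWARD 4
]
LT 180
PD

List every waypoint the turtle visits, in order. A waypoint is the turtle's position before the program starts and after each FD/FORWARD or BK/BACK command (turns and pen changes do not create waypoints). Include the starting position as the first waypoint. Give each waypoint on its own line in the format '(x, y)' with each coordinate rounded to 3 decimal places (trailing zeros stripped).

Answer: (0, 0)
(-15, 0)
(-15, 4)
(-12.172, 6.828)
(-8.172, 6.828)
(-5.343, 4)
(-5.343, 0)
(-8.172, -2.828)

Derivation:
Executing turtle program step by step:
Start: pos=(0,0), heading=0, pen down
BK 15: (0,0) -> (-15,0) [heading=0, draw]
LT 135: heading 0 -> 135
REPEAT 6 [
  -- iteration 1/6 --
  LT 90: heading 135 -> 225
  RT 135: heading 225 -> 90
  FD 4: (-15,0) -> (-15,4) [heading=90, draw]
  -- iteration 2/6 --
  LT 90: heading 90 -> 180
  RT 135: heading 180 -> 45
  FD 4: (-15,4) -> (-12.172,6.828) [heading=45, draw]
  -- iteration 3/6 --
  LT 90: heading 45 -> 135
  RT 135: heading 135 -> 0
  FD 4: (-12.172,6.828) -> (-8.172,6.828) [heading=0, draw]
  -- iteration 4/6 --
  LT 90: heading 0 -> 90
  RT 135: heading 90 -> 315
  FD 4: (-8.172,6.828) -> (-5.343,4) [heading=315, draw]
  -- iteration 5/6 --
  LT 90: heading 315 -> 45
  RT 135: heading 45 -> 270
  FD 4: (-5.343,4) -> (-5.343,0) [heading=270, draw]
  -- iteration 6/6 --
  LT 90: heading 270 -> 0
  RT 135: heading 0 -> 225
  FD 4: (-5.343,0) -> (-8.172,-2.828) [heading=225, draw]
]
LT 180: heading 225 -> 45
PD: pen down
Final: pos=(-8.172,-2.828), heading=45, 7 segment(s) drawn
Waypoints (8 total):
(0, 0)
(-15, 0)
(-15, 4)
(-12.172, 6.828)
(-8.172, 6.828)
(-5.343, 4)
(-5.343, 0)
(-8.172, -2.828)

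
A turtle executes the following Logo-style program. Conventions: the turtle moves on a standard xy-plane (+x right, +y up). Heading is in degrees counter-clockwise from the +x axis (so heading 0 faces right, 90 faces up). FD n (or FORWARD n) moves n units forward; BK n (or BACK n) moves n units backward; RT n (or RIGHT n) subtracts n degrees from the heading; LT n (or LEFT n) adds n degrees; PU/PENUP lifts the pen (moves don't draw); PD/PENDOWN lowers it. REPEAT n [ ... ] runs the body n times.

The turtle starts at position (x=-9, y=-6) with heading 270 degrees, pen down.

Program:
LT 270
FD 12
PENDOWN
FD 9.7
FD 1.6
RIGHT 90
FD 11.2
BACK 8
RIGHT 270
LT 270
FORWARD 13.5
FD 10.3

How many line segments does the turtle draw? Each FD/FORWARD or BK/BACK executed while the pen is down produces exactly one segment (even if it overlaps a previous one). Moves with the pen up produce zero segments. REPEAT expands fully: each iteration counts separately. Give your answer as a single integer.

Answer: 7

Derivation:
Executing turtle program step by step:
Start: pos=(-9,-6), heading=270, pen down
LT 270: heading 270 -> 180
FD 12: (-9,-6) -> (-21,-6) [heading=180, draw]
PD: pen down
FD 9.7: (-21,-6) -> (-30.7,-6) [heading=180, draw]
FD 1.6: (-30.7,-6) -> (-32.3,-6) [heading=180, draw]
RT 90: heading 180 -> 90
FD 11.2: (-32.3,-6) -> (-32.3,5.2) [heading=90, draw]
BK 8: (-32.3,5.2) -> (-32.3,-2.8) [heading=90, draw]
RT 270: heading 90 -> 180
LT 270: heading 180 -> 90
FD 13.5: (-32.3,-2.8) -> (-32.3,10.7) [heading=90, draw]
FD 10.3: (-32.3,10.7) -> (-32.3,21) [heading=90, draw]
Final: pos=(-32.3,21), heading=90, 7 segment(s) drawn
Segments drawn: 7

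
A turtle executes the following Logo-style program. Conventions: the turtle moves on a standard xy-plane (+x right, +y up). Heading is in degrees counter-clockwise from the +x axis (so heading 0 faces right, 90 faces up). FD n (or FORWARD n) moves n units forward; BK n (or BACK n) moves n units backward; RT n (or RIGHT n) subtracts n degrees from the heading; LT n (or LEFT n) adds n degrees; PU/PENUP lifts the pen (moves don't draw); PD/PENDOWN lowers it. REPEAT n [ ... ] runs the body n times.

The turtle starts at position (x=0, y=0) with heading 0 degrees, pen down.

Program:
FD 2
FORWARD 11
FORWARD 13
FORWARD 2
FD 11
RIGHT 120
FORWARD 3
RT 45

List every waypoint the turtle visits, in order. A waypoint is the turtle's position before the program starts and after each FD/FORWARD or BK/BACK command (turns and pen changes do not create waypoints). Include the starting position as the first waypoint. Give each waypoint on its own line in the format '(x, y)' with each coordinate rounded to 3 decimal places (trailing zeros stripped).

Executing turtle program step by step:
Start: pos=(0,0), heading=0, pen down
FD 2: (0,0) -> (2,0) [heading=0, draw]
FD 11: (2,0) -> (13,0) [heading=0, draw]
FD 13: (13,0) -> (26,0) [heading=0, draw]
FD 2: (26,0) -> (28,0) [heading=0, draw]
FD 11: (28,0) -> (39,0) [heading=0, draw]
RT 120: heading 0 -> 240
FD 3: (39,0) -> (37.5,-2.598) [heading=240, draw]
RT 45: heading 240 -> 195
Final: pos=(37.5,-2.598), heading=195, 6 segment(s) drawn
Waypoints (7 total):
(0, 0)
(2, 0)
(13, 0)
(26, 0)
(28, 0)
(39, 0)
(37.5, -2.598)

Answer: (0, 0)
(2, 0)
(13, 0)
(26, 0)
(28, 0)
(39, 0)
(37.5, -2.598)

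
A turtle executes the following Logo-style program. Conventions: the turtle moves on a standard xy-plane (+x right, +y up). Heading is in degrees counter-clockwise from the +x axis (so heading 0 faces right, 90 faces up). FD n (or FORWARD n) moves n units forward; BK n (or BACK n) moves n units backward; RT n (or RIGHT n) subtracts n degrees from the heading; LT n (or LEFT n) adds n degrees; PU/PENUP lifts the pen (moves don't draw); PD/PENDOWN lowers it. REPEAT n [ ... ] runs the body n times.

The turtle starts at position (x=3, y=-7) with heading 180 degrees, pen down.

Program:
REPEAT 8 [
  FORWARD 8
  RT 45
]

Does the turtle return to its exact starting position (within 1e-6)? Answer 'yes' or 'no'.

Answer: yes

Derivation:
Executing turtle program step by step:
Start: pos=(3,-7), heading=180, pen down
REPEAT 8 [
  -- iteration 1/8 --
  FD 8: (3,-7) -> (-5,-7) [heading=180, draw]
  RT 45: heading 180 -> 135
  -- iteration 2/8 --
  FD 8: (-5,-7) -> (-10.657,-1.343) [heading=135, draw]
  RT 45: heading 135 -> 90
  -- iteration 3/8 --
  FD 8: (-10.657,-1.343) -> (-10.657,6.657) [heading=90, draw]
  RT 45: heading 90 -> 45
  -- iteration 4/8 --
  FD 8: (-10.657,6.657) -> (-5,12.314) [heading=45, draw]
  RT 45: heading 45 -> 0
  -- iteration 5/8 --
  FD 8: (-5,12.314) -> (3,12.314) [heading=0, draw]
  RT 45: heading 0 -> 315
  -- iteration 6/8 --
  FD 8: (3,12.314) -> (8.657,6.657) [heading=315, draw]
  RT 45: heading 315 -> 270
  -- iteration 7/8 --
  FD 8: (8.657,6.657) -> (8.657,-1.343) [heading=270, draw]
  RT 45: heading 270 -> 225
  -- iteration 8/8 --
  FD 8: (8.657,-1.343) -> (3,-7) [heading=225, draw]
  RT 45: heading 225 -> 180
]
Final: pos=(3,-7), heading=180, 8 segment(s) drawn

Start position: (3, -7)
Final position: (3, -7)
Distance = 0; < 1e-6 -> CLOSED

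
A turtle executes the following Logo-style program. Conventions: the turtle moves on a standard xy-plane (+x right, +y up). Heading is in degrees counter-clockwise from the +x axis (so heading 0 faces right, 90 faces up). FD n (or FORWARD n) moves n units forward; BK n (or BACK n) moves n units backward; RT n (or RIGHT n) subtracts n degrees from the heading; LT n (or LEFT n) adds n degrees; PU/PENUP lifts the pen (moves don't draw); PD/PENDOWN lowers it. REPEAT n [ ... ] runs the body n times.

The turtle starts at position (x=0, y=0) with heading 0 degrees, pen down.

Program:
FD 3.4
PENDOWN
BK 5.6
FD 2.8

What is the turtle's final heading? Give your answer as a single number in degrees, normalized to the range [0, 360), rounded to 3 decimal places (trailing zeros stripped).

Executing turtle program step by step:
Start: pos=(0,0), heading=0, pen down
FD 3.4: (0,0) -> (3.4,0) [heading=0, draw]
PD: pen down
BK 5.6: (3.4,0) -> (-2.2,0) [heading=0, draw]
FD 2.8: (-2.2,0) -> (0.6,0) [heading=0, draw]
Final: pos=(0.6,0), heading=0, 3 segment(s) drawn

Answer: 0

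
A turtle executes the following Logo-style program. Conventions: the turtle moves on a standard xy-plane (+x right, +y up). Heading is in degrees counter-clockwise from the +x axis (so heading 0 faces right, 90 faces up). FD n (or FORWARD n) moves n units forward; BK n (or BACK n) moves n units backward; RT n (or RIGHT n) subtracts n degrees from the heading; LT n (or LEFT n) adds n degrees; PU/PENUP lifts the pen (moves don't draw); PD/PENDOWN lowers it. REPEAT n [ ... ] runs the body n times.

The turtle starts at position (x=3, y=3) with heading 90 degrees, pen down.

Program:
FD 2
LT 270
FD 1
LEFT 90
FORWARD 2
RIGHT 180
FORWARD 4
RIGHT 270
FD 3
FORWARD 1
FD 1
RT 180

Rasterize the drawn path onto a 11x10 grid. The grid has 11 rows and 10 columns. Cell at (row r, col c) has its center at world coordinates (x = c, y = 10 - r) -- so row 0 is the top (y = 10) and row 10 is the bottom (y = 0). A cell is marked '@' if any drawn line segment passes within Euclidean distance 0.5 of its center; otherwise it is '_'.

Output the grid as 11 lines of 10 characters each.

Segment 0: (3,3) -> (3,5)
Segment 1: (3,5) -> (4,5)
Segment 2: (4,5) -> (4,7)
Segment 3: (4,7) -> (4,3)
Segment 4: (4,3) -> (7,3)
Segment 5: (7,3) -> (8,3)
Segment 6: (8,3) -> (9,3)

Answer: __________
__________
__________
____@_____
____@_____
___@@_____
___@@_____
___@@@@@@@
__________
__________
__________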